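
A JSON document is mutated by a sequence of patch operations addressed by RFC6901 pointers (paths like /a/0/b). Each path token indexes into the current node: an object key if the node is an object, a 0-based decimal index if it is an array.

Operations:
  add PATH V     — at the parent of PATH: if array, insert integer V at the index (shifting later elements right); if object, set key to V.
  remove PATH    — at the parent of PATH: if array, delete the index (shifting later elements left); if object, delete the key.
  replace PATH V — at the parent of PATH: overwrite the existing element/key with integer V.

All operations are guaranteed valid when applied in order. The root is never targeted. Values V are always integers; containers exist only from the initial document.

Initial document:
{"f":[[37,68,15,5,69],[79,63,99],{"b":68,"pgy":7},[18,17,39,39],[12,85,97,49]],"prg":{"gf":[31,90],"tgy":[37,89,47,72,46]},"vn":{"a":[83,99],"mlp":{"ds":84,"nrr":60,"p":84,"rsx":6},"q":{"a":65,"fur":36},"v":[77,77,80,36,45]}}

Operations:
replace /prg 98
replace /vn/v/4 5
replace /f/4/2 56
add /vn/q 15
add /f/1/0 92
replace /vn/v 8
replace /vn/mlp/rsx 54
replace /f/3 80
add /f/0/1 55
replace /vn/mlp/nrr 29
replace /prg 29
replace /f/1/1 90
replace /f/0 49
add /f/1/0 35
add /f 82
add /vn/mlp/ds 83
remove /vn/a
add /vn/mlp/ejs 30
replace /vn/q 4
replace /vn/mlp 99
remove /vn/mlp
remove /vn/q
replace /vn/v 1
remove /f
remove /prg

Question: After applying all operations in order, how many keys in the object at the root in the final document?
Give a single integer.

After op 1 (replace /prg 98): {"f":[[37,68,15,5,69],[79,63,99],{"b":68,"pgy":7},[18,17,39,39],[12,85,97,49]],"prg":98,"vn":{"a":[83,99],"mlp":{"ds":84,"nrr":60,"p":84,"rsx":6},"q":{"a":65,"fur":36},"v":[77,77,80,36,45]}}
After op 2 (replace /vn/v/4 5): {"f":[[37,68,15,5,69],[79,63,99],{"b":68,"pgy":7},[18,17,39,39],[12,85,97,49]],"prg":98,"vn":{"a":[83,99],"mlp":{"ds":84,"nrr":60,"p":84,"rsx":6},"q":{"a":65,"fur":36},"v":[77,77,80,36,5]}}
After op 3 (replace /f/4/2 56): {"f":[[37,68,15,5,69],[79,63,99],{"b":68,"pgy":7},[18,17,39,39],[12,85,56,49]],"prg":98,"vn":{"a":[83,99],"mlp":{"ds":84,"nrr":60,"p":84,"rsx":6},"q":{"a":65,"fur":36},"v":[77,77,80,36,5]}}
After op 4 (add /vn/q 15): {"f":[[37,68,15,5,69],[79,63,99],{"b":68,"pgy":7},[18,17,39,39],[12,85,56,49]],"prg":98,"vn":{"a":[83,99],"mlp":{"ds":84,"nrr":60,"p":84,"rsx":6},"q":15,"v":[77,77,80,36,5]}}
After op 5 (add /f/1/0 92): {"f":[[37,68,15,5,69],[92,79,63,99],{"b":68,"pgy":7},[18,17,39,39],[12,85,56,49]],"prg":98,"vn":{"a":[83,99],"mlp":{"ds":84,"nrr":60,"p":84,"rsx":6},"q":15,"v":[77,77,80,36,5]}}
After op 6 (replace /vn/v 8): {"f":[[37,68,15,5,69],[92,79,63,99],{"b":68,"pgy":7},[18,17,39,39],[12,85,56,49]],"prg":98,"vn":{"a":[83,99],"mlp":{"ds":84,"nrr":60,"p":84,"rsx":6},"q":15,"v":8}}
After op 7 (replace /vn/mlp/rsx 54): {"f":[[37,68,15,5,69],[92,79,63,99],{"b":68,"pgy":7},[18,17,39,39],[12,85,56,49]],"prg":98,"vn":{"a":[83,99],"mlp":{"ds":84,"nrr":60,"p":84,"rsx":54},"q":15,"v":8}}
After op 8 (replace /f/3 80): {"f":[[37,68,15,5,69],[92,79,63,99],{"b":68,"pgy":7},80,[12,85,56,49]],"prg":98,"vn":{"a":[83,99],"mlp":{"ds":84,"nrr":60,"p":84,"rsx":54},"q":15,"v":8}}
After op 9 (add /f/0/1 55): {"f":[[37,55,68,15,5,69],[92,79,63,99],{"b":68,"pgy":7},80,[12,85,56,49]],"prg":98,"vn":{"a":[83,99],"mlp":{"ds":84,"nrr":60,"p":84,"rsx":54},"q":15,"v":8}}
After op 10 (replace /vn/mlp/nrr 29): {"f":[[37,55,68,15,5,69],[92,79,63,99],{"b":68,"pgy":7},80,[12,85,56,49]],"prg":98,"vn":{"a":[83,99],"mlp":{"ds":84,"nrr":29,"p":84,"rsx":54},"q":15,"v":8}}
After op 11 (replace /prg 29): {"f":[[37,55,68,15,5,69],[92,79,63,99],{"b":68,"pgy":7},80,[12,85,56,49]],"prg":29,"vn":{"a":[83,99],"mlp":{"ds":84,"nrr":29,"p":84,"rsx":54},"q":15,"v":8}}
After op 12 (replace /f/1/1 90): {"f":[[37,55,68,15,5,69],[92,90,63,99],{"b":68,"pgy":7},80,[12,85,56,49]],"prg":29,"vn":{"a":[83,99],"mlp":{"ds":84,"nrr":29,"p":84,"rsx":54},"q":15,"v":8}}
After op 13 (replace /f/0 49): {"f":[49,[92,90,63,99],{"b":68,"pgy":7},80,[12,85,56,49]],"prg":29,"vn":{"a":[83,99],"mlp":{"ds":84,"nrr":29,"p":84,"rsx":54},"q":15,"v":8}}
After op 14 (add /f/1/0 35): {"f":[49,[35,92,90,63,99],{"b":68,"pgy":7},80,[12,85,56,49]],"prg":29,"vn":{"a":[83,99],"mlp":{"ds":84,"nrr":29,"p":84,"rsx":54},"q":15,"v":8}}
After op 15 (add /f 82): {"f":82,"prg":29,"vn":{"a":[83,99],"mlp":{"ds":84,"nrr":29,"p":84,"rsx":54},"q":15,"v":8}}
After op 16 (add /vn/mlp/ds 83): {"f":82,"prg":29,"vn":{"a":[83,99],"mlp":{"ds":83,"nrr":29,"p":84,"rsx":54},"q":15,"v":8}}
After op 17 (remove /vn/a): {"f":82,"prg":29,"vn":{"mlp":{"ds":83,"nrr":29,"p":84,"rsx":54},"q":15,"v":8}}
After op 18 (add /vn/mlp/ejs 30): {"f":82,"prg":29,"vn":{"mlp":{"ds":83,"ejs":30,"nrr":29,"p":84,"rsx":54},"q":15,"v":8}}
After op 19 (replace /vn/q 4): {"f":82,"prg":29,"vn":{"mlp":{"ds":83,"ejs":30,"nrr":29,"p":84,"rsx":54},"q":4,"v":8}}
After op 20 (replace /vn/mlp 99): {"f":82,"prg":29,"vn":{"mlp":99,"q":4,"v":8}}
After op 21 (remove /vn/mlp): {"f":82,"prg":29,"vn":{"q":4,"v":8}}
After op 22 (remove /vn/q): {"f":82,"prg":29,"vn":{"v":8}}
After op 23 (replace /vn/v 1): {"f":82,"prg":29,"vn":{"v":1}}
After op 24 (remove /f): {"prg":29,"vn":{"v":1}}
After op 25 (remove /prg): {"vn":{"v":1}}
Size at the root: 1

Answer: 1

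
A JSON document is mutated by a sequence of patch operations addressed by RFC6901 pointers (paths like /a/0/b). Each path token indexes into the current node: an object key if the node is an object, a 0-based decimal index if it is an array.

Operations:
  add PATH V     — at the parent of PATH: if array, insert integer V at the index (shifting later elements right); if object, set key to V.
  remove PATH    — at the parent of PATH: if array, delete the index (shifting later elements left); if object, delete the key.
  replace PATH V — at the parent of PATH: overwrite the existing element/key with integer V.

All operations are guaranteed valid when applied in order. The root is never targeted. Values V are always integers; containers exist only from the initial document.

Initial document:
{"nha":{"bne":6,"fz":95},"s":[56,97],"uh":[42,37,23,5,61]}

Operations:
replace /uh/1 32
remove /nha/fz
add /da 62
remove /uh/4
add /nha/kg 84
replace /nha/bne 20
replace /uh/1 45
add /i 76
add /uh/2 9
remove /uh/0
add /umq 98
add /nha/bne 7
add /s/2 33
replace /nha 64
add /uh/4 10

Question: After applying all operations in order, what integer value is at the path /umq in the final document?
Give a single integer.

After op 1 (replace /uh/1 32): {"nha":{"bne":6,"fz":95},"s":[56,97],"uh":[42,32,23,5,61]}
After op 2 (remove /nha/fz): {"nha":{"bne":6},"s":[56,97],"uh":[42,32,23,5,61]}
After op 3 (add /da 62): {"da":62,"nha":{"bne":6},"s":[56,97],"uh":[42,32,23,5,61]}
After op 4 (remove /uh/4): {"da":62,"nha":{"bne":6},"s":[56,97],"uh":[42,32,23,5]}
After op 5 (add /nha/kg 84): {"da":62,"nha":{"bne":6,"kg":84},"s":[56,97],"uh":[42,32,23,5]}
After op 6 (replace /nha/bne 20): {"da":62,"nha":{"bne":20,"kg":84},"s":[56,97],"uh":[42,32,23,5]}
After op 7 (replace /uh/1 45): {"da":62,"nha":{"bne":20,"kg":84},"s":[56,97],"uh":[42,45,23,5]}
After op 8 (add /i 76): {"da":62,"i":76,"nha":{"bne":20,"kg":84},"s":[56,97],"uh":[42,45,23,5]}
After op 9 (add /uh/2 9): {"da":62,"i":76,"nha":{"bne":20,"kg":84},"s":[56,97],"uh":[42,45,9,23,5]}
After op 10 (remove /uh/0): {"da":62,"i":76,"nha":{"bne":20,"kg":84},"s":[56,97],"uh":[45,9,23,5]}
After op 11 (add /umq 98): {"da":62,"i":76,"nha":{"bne":20,"kg":84},"s":[56,97],"uh":[45,9,23,5],"umq":98}
After op 12 (add /nha/bne 7): {"da":62,"i":76,"nha":{"bne":7,"kg":84},"s":[56,97],"uh":[45,9,23,5],"umq":98}
After op 13 (add /s/2 33): {"da":62,"i":76,"nha":{"bne":7,"kg":84},"s":[56,97,33],"uh":[45,9,23,5],"umq":98}
After op 14 (replace /nha 64): {"da":62,"i":76,"nha":64,"s":[56,97,33],"uh":[45,9,23,5],"umq":98}
After op 15 (add /uh/4 10): {"da":62,"i":76,"nha":64,"s":[56,97,33],"uh":[45,9,23,5,10],"umq":98}
Value at /umq: 98

Answer: 98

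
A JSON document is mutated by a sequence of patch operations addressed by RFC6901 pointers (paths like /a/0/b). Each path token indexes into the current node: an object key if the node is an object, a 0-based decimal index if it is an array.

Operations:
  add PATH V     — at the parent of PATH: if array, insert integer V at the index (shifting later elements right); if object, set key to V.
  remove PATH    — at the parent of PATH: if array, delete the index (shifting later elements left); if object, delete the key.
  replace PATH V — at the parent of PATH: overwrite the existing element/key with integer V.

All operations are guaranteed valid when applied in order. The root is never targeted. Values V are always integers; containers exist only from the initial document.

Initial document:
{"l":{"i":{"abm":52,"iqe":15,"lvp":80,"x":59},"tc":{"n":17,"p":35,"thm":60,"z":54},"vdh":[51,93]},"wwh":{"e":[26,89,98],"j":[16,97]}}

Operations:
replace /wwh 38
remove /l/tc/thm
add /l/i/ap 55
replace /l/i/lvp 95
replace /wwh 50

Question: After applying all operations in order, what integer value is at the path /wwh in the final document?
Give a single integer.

Answer: 50

Derivation:
After op 1 (replace /wwh 38): {"l":{"i":{"abm":52,"iqe":15,"lvp":80,"x":59},"tc":{"n":17,"p":35,"thm":60,"z":54},"vdh":[51,93]},"wwh":38}
After op 2 (remove /l/tc/thm): {"l":{"i":{"abm":52,"iqe":15,"lvp":80,"x":59},"tc":{"n":17,"p":35,"z":54},"vdh":[51,93]},"wwh":38}
After op 3 (add /l/i/ap 55): {"l":{"i":{"abm":52,"ap":55,"iqe":15,"lvp":80,"x":59},"tc":{"n":17,"p":35,"z":54},"vdh":[51,93]},"wwh":38}
After op 4 (replace /l/i/lvp 95): {"l":{"i":{"abm":52,"ap":55,"iqe":15,"lvp":95,"x":59},"tc":{"n":17,"p":35,"z":54},"vdh":[51,93]},"wwh":38}
After op 5 (replace /wwh 50): {"l":{"i":{"abm":52,"ap":55,"iqe":15,"lvp":95,"x":59},"tc":{"n":17,"p":35,"z":54},"vdh":[51,93]},"wwh":50}
Value at /wwh: 50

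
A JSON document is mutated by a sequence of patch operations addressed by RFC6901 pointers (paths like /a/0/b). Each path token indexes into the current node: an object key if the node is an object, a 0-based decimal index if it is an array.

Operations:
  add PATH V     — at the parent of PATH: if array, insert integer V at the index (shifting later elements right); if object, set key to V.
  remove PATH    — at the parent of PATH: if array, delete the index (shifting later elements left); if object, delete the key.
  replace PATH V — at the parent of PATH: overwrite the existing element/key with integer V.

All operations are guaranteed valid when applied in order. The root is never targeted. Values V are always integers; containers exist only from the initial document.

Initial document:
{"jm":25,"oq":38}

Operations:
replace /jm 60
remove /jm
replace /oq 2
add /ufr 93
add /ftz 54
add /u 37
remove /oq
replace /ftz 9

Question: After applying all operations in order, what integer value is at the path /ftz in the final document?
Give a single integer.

After op 1 (replace /jm 60): {"jm":60,"oq":38}
After op 2 (remove /jm): {"oq":38}
After op 3 (replace /oq 2): {"oq":2}
After op 4 (add /ufr 93): {"oq":2,"ufr":93}
After op 5 (add /ftz 54): {"ftz":54,"oq":2,"ufr":93}
After op 6 (add /u 37): {"ftz":54,"oq":2,"u":37,"ufr":93}
After op 7 (remove /oq): {"ftz":54,"u":37,"ufr":93}
After op 8 (replace /ftz 9): {"ftz":9,"u":37,"ufr":93}
Value at /ftz: 9

Answer: 9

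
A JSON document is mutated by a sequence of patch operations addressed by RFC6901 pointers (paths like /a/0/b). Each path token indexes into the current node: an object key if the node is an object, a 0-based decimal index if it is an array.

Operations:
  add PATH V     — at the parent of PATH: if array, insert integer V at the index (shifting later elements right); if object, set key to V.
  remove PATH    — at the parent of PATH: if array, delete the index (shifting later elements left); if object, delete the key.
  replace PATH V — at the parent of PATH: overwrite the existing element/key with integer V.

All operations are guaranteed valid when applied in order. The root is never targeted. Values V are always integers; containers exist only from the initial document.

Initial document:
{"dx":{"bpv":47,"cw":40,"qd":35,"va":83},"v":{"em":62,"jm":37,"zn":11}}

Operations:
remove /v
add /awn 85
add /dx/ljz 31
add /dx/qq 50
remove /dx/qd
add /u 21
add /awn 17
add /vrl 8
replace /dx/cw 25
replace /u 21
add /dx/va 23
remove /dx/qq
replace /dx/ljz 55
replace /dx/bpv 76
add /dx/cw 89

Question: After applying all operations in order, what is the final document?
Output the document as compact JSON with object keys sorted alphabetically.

Answer: {"awn":17,"dx":{"bpv":76,"cw":89,"ljz":55,"va":23},"u":21,"vrl":8}

Derivation:
After op 1 (remove /v): {"dx":{"bpv":47,"cw":40,"qd":35,"va":83}}
After op 2 (add /awn 85): {"awn":85,"dx":{"bpv":47,"cw":40,"qd":35,"va":83}}
After op 3 (add /dx/ljz 31): {"awn":85,"dx":{"bpv":47,"cw":40,"ljz":31,"qd":35,"va":83}}
After op 4 (add /dx/qq 50): {"awn":85,"dx":{"bpv":47,"cw":40,"ljz":31,"qd":35,"qq":50,"va":83}}
After op 5 (remove /dx/qd): {"awn":85,"dx":{"bpv":47,"cw":40,"ljz":31,"qq":50,"va":83}}
After op 6 (add /u 21): {"awn":85,"dx":{"bpv":47,"cw":40,"ljz":31,"qq":50,"va":83},"u":21}
After op 7 (add /awn 17): {"awn":17,"dx":{"bpv":47,"cw":40,"ljz":31,"qq":50,"va":83},"u":21}
After op 8 (add /vrl 8): {"awn":17,"dx":{"bpv":47,"cw":40,"ljz":31,"qq":50,"va":83},"u":21,"vrl":8}
After op 9 (replace /dx/cw 25): {"awn":17,"dx":{"bpv":47,"cw":25,"ljz":31,"qq":50,"va":83},"u":21,"vrl":8}
After op 10 (replace /u 21): {"awn":17,"dx":{"bpv":47,"cw":25,"ljz":31,"qq":50,"va":83},"u":21,"vrl":8}
After op 11 (add /dx/va 23): {"awn":17,"dx":{"bpv":47,"cw":25,"ljz":31,"qq":50,"va":23},"u":21,"vrl":8}
After op 12 (remove /dx/qq): {"awn":17,"dx":{"bpv":47,"cw":25,"ljz":31,"va":23},"u":21,"vrl":8}
After op 13 (replace /dx/ljz 55): {"awn":17,"dx":{"bpv":47,"cw":25,"ljz":55,"va":23},"u":21,"vrl":8}
After op 14 (replace /dx/bpv 76): {"awn":17,"dx":{"bpv":76,"cw":25,"ljz":55,"va":23},"u":21,"vrl":8}
After op 15 (add /dx/cw 89): {"awn":17,"dx":{"bpv":76,"cw":89,"ljz":55,"va":23},"u":21,"vrl":8}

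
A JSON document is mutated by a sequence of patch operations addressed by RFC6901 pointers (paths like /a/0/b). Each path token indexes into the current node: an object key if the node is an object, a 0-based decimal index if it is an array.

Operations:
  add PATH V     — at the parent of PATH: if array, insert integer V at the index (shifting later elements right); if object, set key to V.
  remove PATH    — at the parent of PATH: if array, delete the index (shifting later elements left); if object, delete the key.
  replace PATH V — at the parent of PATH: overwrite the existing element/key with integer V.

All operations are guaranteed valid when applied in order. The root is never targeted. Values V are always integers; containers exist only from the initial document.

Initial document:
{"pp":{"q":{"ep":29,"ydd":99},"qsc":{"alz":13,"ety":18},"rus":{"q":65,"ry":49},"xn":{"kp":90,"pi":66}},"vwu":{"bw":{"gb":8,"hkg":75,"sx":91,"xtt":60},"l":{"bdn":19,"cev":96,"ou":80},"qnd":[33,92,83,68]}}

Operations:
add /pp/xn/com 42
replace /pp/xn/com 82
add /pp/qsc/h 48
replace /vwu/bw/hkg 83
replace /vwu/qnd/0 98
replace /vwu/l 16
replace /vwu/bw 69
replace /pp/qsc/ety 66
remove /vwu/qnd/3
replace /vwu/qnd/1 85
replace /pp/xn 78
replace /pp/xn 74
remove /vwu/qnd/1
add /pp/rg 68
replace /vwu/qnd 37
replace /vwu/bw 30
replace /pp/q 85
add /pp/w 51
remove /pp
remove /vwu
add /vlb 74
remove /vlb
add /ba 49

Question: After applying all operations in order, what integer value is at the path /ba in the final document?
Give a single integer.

Answer: 49

Derivation:
After op 1 (add /pp/xn/com 42): {"pp":{"q":{"ep":29,"ydd":99},"qsc":{"alz":13,"ety":18},"rus":{"q":65,"ry":49},"xn":{"com":42,"kp":90,"pi":66}},"vwu":{"bw":{"gb":8,"hkg":75,"sx":91,"xtt":60},"l":{"bdn":19,"cev":96,"ou":80},"qnd":[33,92,83,68]}}
After op 2 (replace /pp/xn/com 82): {"pp":{"q":{"ep":29,"ydd":99},"qsc":{"alz":13,"ety":18},"rus":{"q":65,"ry":49},"xn":{"com":82,"kp":90,"pi":66}},"vwu":{"bw":{"gb":8,"hkg":75,"sx":91,"xtt":60},"l":{"bdn":19,"cev":96,"ou":80},"qnd":[33,92,83,68]}}
After op 3 (add /pp/qsc/h 48): {"pp":{"q":{"ep":29,"ydd":99},"qsc":{"alz":13,"ety":18,"h":48},"rus":{"q":65,"ry":49},"xn":{"com":82,"kp":90,"pi":66}},"vwu":{"bw":{"gb":8,"hkg":75,"sx":91,"xtt":60},"l":{"bdn":19,"cev":96,"ou":80},"qnd":[33,92,83,68]}}
After op 4 (replace /vwu/bw/hkg 83): {"pp":{"q":{"ep":29,"ydd":99},"qsc":{"alz":13,"ety":18,"h":48},"rus":{"q":65,"ry":49},"xn":{"com":82,"kp":90,"pi":66}},"vwu":{"bw":{"gb":8,"hkg":83,"sx":91,"xtt":60},"l":{"bdn":19,"cev":96,"ou":80},"qnd":[33,92,83,68]}}
After op 5 (replace /vwu/qnd/0 98): {"pp":{"q":{"ep":29,"ydd":99},"qsc":{"alz":13,"ety":18,"h":48},"rus":{"q":65,"ry":49},"xn":{"com":82,"kp":90,"pi":66}},"vwu":{"bw":{"gb":8,"hkg":83,"sx":91,"xtt":60},"l":{"bdn":19,"cev":96,"ou":80},"qnd":[98,92,83,68]}}
After op 6 (replace /vwu/l 16): {"pp":{"q":{"ep":29,"ydd":99},"qsc":{"alz":13,"ety":18,"h":48},"rus":{"q":65,"ry":49},"xn":{"com":82,"kp":90,"pi":66}},"vwu":{"bw":{"gb":8,"hkg":83,"sx":91,"xtt":60},"l":16,"qnd":[98,92,83,68]}}
After op 7 (replace /vwu/bw 69): {"pp":{"q":{"ep":29,"ydd":99},"qsc":{"alz":13,"ety":18,"h":48},"rus":{"q":65,"ry":49},"xn":{"com":82,"kp":90,"pi":66}},"vwu":{"bw":69,"l":16,"qnd":[98,92,83,68]}}
After op 8 (replace /pp/qsc/ety 66): {"pp":{"q":{"ep":29,"ydd":99},"qsc":{"alz":13,"ety":66,"h":48},"rus":{"q":65,"ry":49},"xn":{"com":82,"kp":90,"pi":66}},"vwu":{"bw":69,"l":16,"qnd":[98,92,83,68]}}
After op 9 (remove /vwu/qnd/3): {"pp":{"q":{"ep":29,"ydd":99},"qsc":{"alz":13,"ety":66,"h":48},"rus":{"q":65,"ry":49},"xn":{"com":82,"kp":90,"pi":66}},"vwu":{"bw":69,"l":16,"qnd":[98,92,83]}}
After op 10 (replace /vwu/qnd/1 85): {"pp":{"q":{"ep":29,"ydd":99},"qsc":{"alz":13,"ety":66,"h":48},"rus":{"q":65,"ry":49},"xn":{"com":82,"kp":90,"pi":66}},"vwu":{"bw":69,"l":16,"qnd":[98,85,83]}}
After op 11 (replace /pp/xn 78): {"pp":{"q":{"ep":29,"ydd":99},"qsc":{"alz":13,"ety":66,"h":48},"rus":{"q":65,"ry":49},"xn":78},"vwu":{"bw":69,"l":16,"qnd":[98,85,83]}}
After op 12 (replace /pp/xn 74): {"pp":{"q":{"ep":29,"ydd":99},"qsc":{"alz":13,"ety":66,"h":48},"rus":{"q":65,"ry":49},"xn":74},"vwu":{"bw":69,"l":16,"qnd":[98,85,83]}}
After op 13 (remove /vwu/qnd/1): {"pp":{"q":{"ep":29,"ydd":99},"qsc":{"alz":13,"ety":66,"h":48},"rus":{"q":65,"ry":49},"xn":74},"vwu":{"bw":69,"l":16,"qnd":[98,83]}}
After op 14 (add /pp/rg 68): {"pp":{"q":{"ep":29,"ydd":99},"qsc":{"alz":13,"ety":66,"h":48},"rg":68,"rus":{"q":65,"ry":49},"xn":74},"vwu":{"bw":69,"l":16,"qnd":[98,83]}}
After op 15 (replace /vwu/qnd 37): {"pp":{"q":{"ep":29,"ydd":99},"qsc":{"alz":13,"ety":66,"h":48},"rg":68,"rus":{"q":65,"ry":49},"xn":74},"vwu":{"bw":69,"l":16,"qnd":37}}
After op 16 (replace /vwu/bw 30): {"pp":{"q":{"ep":29,"ydd":99},"qsc":{"alz":13,"ety":66,"h":48},"rg":68,"rus":{"q":65,"ry":49},"xn":74},"vwu":{"bw":30,"l":16,"qnd":37}}
After op 17 (replace /pp/q 85): {"pp":{"q":85,"qsc":{"alz":13,"ety":66,"h":48},"rg":68,"rus":{"q":65,"ry":49},"xn":74},"vwu":{"bw":30,"l":16,"qnd":37}}
After op 18 (add /pp/w 51): {"pp":{"q":85,"qsc":{"alz":13,"ety":66,"h":48},"rg":68,"rus":{"q":65,"ry":49},"w":51,"xn":74},"vwu":{"bw":30,"l":16,"qnd":37}}
After op 19 (remove /pp): {"vwu":{"bw":30,"l":16,"qnd":37}}
After op 20 (remove /vwu): {}
After op 21 (add /vlb 74): {"vlb":74}
After op 22 (remove /vlb): {}
After op 23 (add /ba 49): {"ba":49}
Value at /ba: 49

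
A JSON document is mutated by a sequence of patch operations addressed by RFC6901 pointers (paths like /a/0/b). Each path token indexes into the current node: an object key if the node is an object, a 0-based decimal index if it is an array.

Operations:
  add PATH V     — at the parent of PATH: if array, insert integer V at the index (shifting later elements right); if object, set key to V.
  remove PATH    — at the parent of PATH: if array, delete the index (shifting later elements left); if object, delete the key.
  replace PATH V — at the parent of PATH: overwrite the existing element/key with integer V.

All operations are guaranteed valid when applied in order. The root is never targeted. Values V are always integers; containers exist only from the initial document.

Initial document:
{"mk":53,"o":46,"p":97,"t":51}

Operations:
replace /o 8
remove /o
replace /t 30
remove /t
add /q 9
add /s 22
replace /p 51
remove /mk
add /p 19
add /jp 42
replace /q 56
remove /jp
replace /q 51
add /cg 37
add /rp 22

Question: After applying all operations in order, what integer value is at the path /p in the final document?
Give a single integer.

After op 1 (replace /o 8): {"mk":53,"o":8,"p":97,"t":51}
After op 2 (remove /o): {"mk":53,"p":97,"t":51}
After op 3 (replace /t 30): {"mk":53,"p":97,"t":30}
After op 4 (remove /t): {"mk":53,"p":97}
After op 5 (add /q 9): {"mk":53,"p":97,"q":9}
After op 6 (add /s 22): {"mk":53,"p":97,"q":9,"s":22}
After op 7 (replace /p 51): {"mk":53,"p":51,"q":9,"s":22}
After op 8 (remove /mk): {"p":51,"q":9,"s":22}
After op 9 (add /p 19): {"p":19,"q":9,"s":22}
After op 10 (add /jp 42): {"jp":42,"p":19,"q":9,"s":22}
After op 11 (replace /q 56): {"jp":42,"p":19,"q":56,"s":22}
After op 12 (remove /jp): {"p":19,"q":56,"s":22}
After op 13 (replace /q 51): {"p":19,"q":51,"s":22}
After op 14 (add /cg 37): {"cg":37,"p":19,"q":51,"s":22}
After op 15 (add /rp 22): {"cg":37,"p":19,"q":51,"rp":22,"s":22}
Value at /p: 19

Answer: 19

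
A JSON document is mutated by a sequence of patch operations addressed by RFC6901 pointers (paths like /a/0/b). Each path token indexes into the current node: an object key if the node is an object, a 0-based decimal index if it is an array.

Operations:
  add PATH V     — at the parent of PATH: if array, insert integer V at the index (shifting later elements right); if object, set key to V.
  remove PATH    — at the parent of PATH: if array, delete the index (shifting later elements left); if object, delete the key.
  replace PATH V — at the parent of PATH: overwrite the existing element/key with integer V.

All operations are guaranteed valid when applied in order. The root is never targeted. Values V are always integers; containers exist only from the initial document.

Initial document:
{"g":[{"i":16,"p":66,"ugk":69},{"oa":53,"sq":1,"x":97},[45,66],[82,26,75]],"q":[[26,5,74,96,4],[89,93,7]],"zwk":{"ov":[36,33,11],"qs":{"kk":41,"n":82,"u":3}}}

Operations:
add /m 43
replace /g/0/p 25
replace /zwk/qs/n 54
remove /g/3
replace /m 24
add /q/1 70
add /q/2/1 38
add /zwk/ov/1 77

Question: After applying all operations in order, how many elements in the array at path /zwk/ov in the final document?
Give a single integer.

Answer: 4

Derivation:
After op 1 (add /m 43): {"g":[{"i":16,"p":66,"ugk":69},{"oa":53,"sq":1,"x":97},[45,66],[82,26,75]],"m":43,"q":[[26,5,74,96,4],[89,93,7]],"zwk":{"ov":[36,33,11],"qs":{"kk":41,"n":82,"u":3}}}
After op 2 (replace /g/0/p 25): {"g":[{"i":16,"p":25,"ugk":69},{"oa":53,"sq":1,"x":97},[45,66],[82,26,75]],"m":43,"q":[[26,5,74,96,4],[89,93,7]],"zwk":{"ov":[36,33,11],"qs":{"kk":41,"n":82,"u":3}}}
After op 3 (replace /zwk/qs/n 54): {"g":[{"i":16,"p":25,"ugk":69},{"oa":53,"sq":1,"x":97},[45,66],[82,26,75]],"m":43,"q":[[26,5,74,96,4],[89,93,7]],"zwk":{"ov":[36,33,11],"qs":{"kk":41,"n":54,"u":3}}}
After op 4 (remove /g/3): {"g":[{"i":16,"p":25,"ugk":69},{"oa":53,"sq":1,"x":97},[45,66]],"m":43,"q":[[26,5,74,96,4],[89,93,7]],"zwk":{"ov":[36,33,11],"qs":{"kk":41,"n":54,"u":3}}}
After op 5 (replace /m 24): {"g":[{"i":16,"p":25,"ugk":69},{"oa":53,"sq":1,"x":97},[45,66]],"m":24,"q":[[26,5,74,96,4],[89,93,7]],"zwk":{"ov":[36,33,11],"qs":{"kk":41,"n":54,"u":3}}}
After op 6 (add /q/1 70): {"g":[{"i":16,"p":25,"ugk":69},{"oa":53,"sq":1,"x":97},[45,66]],"m":24,"q":[[26,5,74,96,4],70,[89,93,7]],"zwk":{"ov":[36,33,11],"qs":{"kk":41,"n":54,"u":3}}}
After op 7 (add /q/2/1 38): {"g":[{"i":16,"p":25,"ugk":69},{"oa":53,"sq":1,"x":97},[45,66]],"m":24,"q":[[26,5,74,96,4],70,[89,38,93,7]],"zwk":{"ov":[36,33,11],"qs":{"kk":41,"n":54,"u":3}}}
After op 8 (add /zwk/ov/1 77): {"g":[{"i":16,"p":25,"ugk":69},{"oa":53,"sq":1,"x":97},[45,66]],"m":24,"q":[[26,5,74,96,4],70,[89,38,93,7]],"zwk":{"ov":[36,77,33,11],"qs":{"kk":41,"n":54,"u":3}}}
Size at path /zwk/ov: 4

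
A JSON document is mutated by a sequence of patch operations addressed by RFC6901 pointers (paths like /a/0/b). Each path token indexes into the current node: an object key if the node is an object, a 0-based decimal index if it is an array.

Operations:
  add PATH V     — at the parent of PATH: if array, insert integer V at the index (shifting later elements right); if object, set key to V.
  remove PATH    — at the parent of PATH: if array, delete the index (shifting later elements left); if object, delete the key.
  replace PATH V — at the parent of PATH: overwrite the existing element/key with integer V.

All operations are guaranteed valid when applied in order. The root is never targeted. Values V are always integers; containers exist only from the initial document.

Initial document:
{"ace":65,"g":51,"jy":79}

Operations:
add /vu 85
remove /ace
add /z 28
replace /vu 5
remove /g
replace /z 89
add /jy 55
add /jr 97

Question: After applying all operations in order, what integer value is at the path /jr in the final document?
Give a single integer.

After op 1 (add /vu 85): {"ace":65,"g":51,"jy":79,"vu":85}
After op 2 (remove /ace): {"g":51,"jy":79,"vu":85}
After op 3 (add /z 28): {"g":51,"jy":79,"vu":85,"z":28}
After op 4 (replace /vu 5): {"g":51,"jy":79,"vu":5,"z":28}
After op 5 (remove /g): {"jy":79,"vu":5,"z":28}
After op 6 (replace /z 89): {"jy":79,"vu":5,"z":89}
After op 7 (add /jy 55): {"jy":55,"vu":5,"z":89}
After op 8 (add /jr 97): {"jr":97,"jy":55,"vu":5,"z":89}
Value at /jr: 97

Answer: 97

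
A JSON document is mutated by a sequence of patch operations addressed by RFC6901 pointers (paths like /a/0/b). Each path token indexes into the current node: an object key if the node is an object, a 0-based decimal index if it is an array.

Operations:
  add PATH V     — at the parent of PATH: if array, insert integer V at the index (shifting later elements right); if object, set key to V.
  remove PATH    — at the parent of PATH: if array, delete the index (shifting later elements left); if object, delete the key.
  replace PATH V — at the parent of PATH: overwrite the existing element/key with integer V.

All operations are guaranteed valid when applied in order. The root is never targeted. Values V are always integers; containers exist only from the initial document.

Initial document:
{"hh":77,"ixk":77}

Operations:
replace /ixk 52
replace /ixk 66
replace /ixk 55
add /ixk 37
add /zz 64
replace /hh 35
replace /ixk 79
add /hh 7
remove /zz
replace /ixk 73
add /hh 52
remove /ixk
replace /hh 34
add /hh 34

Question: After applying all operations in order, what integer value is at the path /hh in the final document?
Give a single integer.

Answer: 34

Derivation:
After op 1 (replace /ixk 52): {"hh":77,"ixk":52}
After op 2 (replace /ixk 66): {"hh":77,"ixk":66}
After op 3 (replace /ixk 55): {"hh":77,"ixk":55}
After op 4 (add /ixk 37): {"hh":77,"ixk":37}
After op 5 (add /zz 64): {"hh":77,"ixk":37,"zz":64}
After op 6 (replace /hh 35): {"hh":35,"ixk":37,"zz":64}
After op 7 (replace /ixk 79): {"hh":35,"ixk":79,"zz":64}
After op 8 (add /hh 7): {"hh":7,"ixk":79,"zz":64}
After op 9 (remove /zz): {"hh":7,"ixk":79}
After op 10 (replace /ixk 73): {"hh":7,"ixk":73}
After op 11 (add /hh 52): {"hh":52,"ixk":73}
After op 12 (remove /ixk): {"hh":52}
After op 13 (replace /hh 34): {"hh":34}
After op 14 (add /hh 34): {"hh":34}
Value at /hh: 34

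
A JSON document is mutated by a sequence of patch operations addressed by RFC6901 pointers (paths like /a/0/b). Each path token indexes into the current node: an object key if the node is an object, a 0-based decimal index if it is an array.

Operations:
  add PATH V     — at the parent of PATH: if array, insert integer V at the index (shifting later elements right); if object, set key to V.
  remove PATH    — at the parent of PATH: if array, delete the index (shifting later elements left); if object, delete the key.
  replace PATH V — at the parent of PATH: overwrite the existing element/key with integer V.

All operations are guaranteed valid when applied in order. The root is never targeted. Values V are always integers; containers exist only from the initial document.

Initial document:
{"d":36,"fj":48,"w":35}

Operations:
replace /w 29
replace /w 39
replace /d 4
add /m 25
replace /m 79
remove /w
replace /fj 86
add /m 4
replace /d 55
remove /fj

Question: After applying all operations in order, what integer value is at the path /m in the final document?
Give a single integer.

After op 1 (replace /w 29): {"d":36,"fj":48,"w":29}
After op 2 (replace /w 39): {"d":36,"fj":48,"w":39}
After op 3 (replace /d 4): {"d":4,"fj":48,"w":39}
After op 4 (add /m 25): {"d":4,"fj":48,"m":25,"w":39}
After op 5 (replace /m 79): {"d":4,"fj":48,"m":79,"w":39}
After op 6 (remove /w): {"d":4,"fj":48,"m":79}
After op 7 (replace /fj 86): {"d":4,"fj":86,"m":79}
After op 8 (add /m 4): {"d":4,"fj":86,"m":4}
After op 9 (replace /d 55): {"d":55,"fj":86,"m":4}
After op 10 (remove /fj): {"d":55,"m":4}
Value at /m: 4

Answer: 4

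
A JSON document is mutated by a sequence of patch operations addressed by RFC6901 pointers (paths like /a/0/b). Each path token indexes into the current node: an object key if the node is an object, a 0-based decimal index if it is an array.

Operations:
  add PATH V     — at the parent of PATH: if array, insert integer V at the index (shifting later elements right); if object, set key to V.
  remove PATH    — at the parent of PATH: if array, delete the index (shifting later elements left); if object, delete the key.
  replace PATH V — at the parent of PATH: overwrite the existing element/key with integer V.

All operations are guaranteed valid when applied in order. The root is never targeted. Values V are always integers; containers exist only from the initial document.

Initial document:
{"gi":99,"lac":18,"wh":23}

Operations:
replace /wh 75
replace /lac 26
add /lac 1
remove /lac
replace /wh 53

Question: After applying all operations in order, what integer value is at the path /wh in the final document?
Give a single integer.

After op 1 (replace /wh 75): {"gi":99,"lac":18,"wh":75}
After op 2 (replace /lac 26): {"gi":99,"lac":26,"wh":75}
After op 3 (add /lac 1): {"gi":99,"lac":1,"wh":75}
After op 4 (remove /lac): {"gi":99,"wh":75}
After op 5 (replace /wh 53): {"gi":99,"wh":53}
Value at /wh: 53

Answer: 53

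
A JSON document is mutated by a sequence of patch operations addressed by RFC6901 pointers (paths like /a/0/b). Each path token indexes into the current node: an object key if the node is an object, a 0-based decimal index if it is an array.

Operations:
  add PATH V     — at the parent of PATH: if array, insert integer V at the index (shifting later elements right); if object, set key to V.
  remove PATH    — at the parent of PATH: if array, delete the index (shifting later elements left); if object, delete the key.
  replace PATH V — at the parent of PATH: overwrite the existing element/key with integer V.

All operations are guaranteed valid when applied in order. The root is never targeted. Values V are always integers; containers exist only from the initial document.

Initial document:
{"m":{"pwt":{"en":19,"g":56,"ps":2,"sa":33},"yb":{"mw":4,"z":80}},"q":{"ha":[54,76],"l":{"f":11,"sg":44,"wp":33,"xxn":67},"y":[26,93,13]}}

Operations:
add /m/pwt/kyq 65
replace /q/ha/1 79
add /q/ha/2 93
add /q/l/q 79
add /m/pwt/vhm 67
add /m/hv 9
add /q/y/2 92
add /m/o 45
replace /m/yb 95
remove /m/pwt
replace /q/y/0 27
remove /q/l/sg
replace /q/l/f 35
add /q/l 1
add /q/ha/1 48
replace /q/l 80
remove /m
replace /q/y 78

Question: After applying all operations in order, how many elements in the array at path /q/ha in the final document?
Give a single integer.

After op 1 (add /m/pwt/kyq 65): {"m":{"pwt":{"en":19,"g":56,"kyq":65,"ps":2,"sa":33},"yb":{"mw":4,"z":80}},"q":{"ha":[54,76],"l":{"f":11,"sg":44,"wp":33,"xxn":67},"y":[26,93,13]}}
After op 2 (replace /q/ha/1 79): {"m":{"pwt":{"en":19,"g":56,"kyq":65,"ps":2,"sa":33},"yb":{"mw":4,"z":80}},"q":{"ha":[54,79],"l":{"f":11,"sg":44,"wp":33,"xxn":67},"y":[26,93,13]}}
After op 3 (add /q/ha/2 93): {"m":{"pwt":{"en":19,"g":56,"kyq":65,"ps":2,"sa":33},"yb":{"mw":4,"z":80}},"q":{"ha":[54,79,93],"l":{"f":11,"sg":44,"wp":33,"xxn":67},"y":[26,93,13]}}
After op 4 (add /q/l/q 79): {"m":{"pwt":{"en":19,"g":56,"kyq":65,"ps":2,"sa":33},"yb":{"mw":4,"z":80}},"q":{"ha":[54,79,93],"l":{"f":11,"q":79,"sg":44,"wp":33,"xxn":67},"y":[26,93,13]}}
After op 5 (add /m/pwt/vhm 67): {"m":{"pwt":{"en":19,"g":56,"kyq":65,"ps":2,"sa":33,"vhm":67},"yb":{"mw":4,"z":80}},"q":{"ha":[54,79,93],"l":{"f":11,"q":79,"sg":44,"wp":33,"xxn":67},"y":[26,93,13]}}
After op 6 (add /m/hv 9): {"m":{"hv":9,"pwt":{"en":19,"g":56,"kyq":65,"ps":2,"sa":33,"vhm":67},"yb":{"mw":4,"z":80}},"q":{"ha":[54,79,93],"l":{"f":11,"q":79,"sg":44,"wp":33,"xxn":67},"y":[26,93,13]}}
After op 7 (add /q/y/2 92): {"m":{"hv":9,"pwt":{"en":19,"g":56,"kyq":65,"ps":2,"sa":33,"vhm":67},"yb":{"mw":4,"z":80}},"q":{"ha":[54,79,93],"l":{"f":11,"q":79,"sg":44,"wp":33,"xxn":67},"y":[26,93,92,13]}}
After op 8 (add /m/o 45): {"m":{"hv":9,"o":45,"pwt":{"en":19,"g":56,"kyq":65,"ps":2,"sa":33,"vhm":67},"yb":{"mw":4,"z":80}},"q":{"ha":[54,79,93],"l":{"f":11,"q":79,"sg":44,"wp":33,"xxn":67},"y":[26,93,92,13]}}
After op 9 (replace /m/yb 95): {"m":{"hv":9,"o":45,"pwt":{"en":19,"g":56,"kyq":65,"ps":2,"sa":33,"vhm":67},"yb":95},"q":{"ha":[54,79,93],"l":{"f":11,"q":79,"sg":44,"wp":33,"xxn":67},"y":[26,93,92,13]}}
After op 10 (remove /m/pwt): {"m":{"hv":9,"o":45,"yb":95},"q":{"ha":[54,79,93],"l":{"f":11,"q":79,"sg":44,"wp":33,"xxn":67},"y":[26,93,92,13]}}
After op 11 (replace /q/y/0 27): {"m":{"hv":9,"o":45,"yb":95},"q":{"ha":[54,79,93],"l":{"f":11,"q":79,"sg":44,"wp":33,"xxn":67},"y":[27,93,92,13]}}
After op 12 (remove /q/l/sg): {"m":{"hv":9,"o":45,"yb":95},"q":{"ha":[54,79,93],"l":{"f":11,"q":79,"wp":33,"xxn":67},"y":[27,93,92,13]}}
After op 13 (replace /q/l/f 35): {"m":{"hv":9,"o":45,"yb":95},"q":{"ha":[54,79,93],"l":{"f":35,"q":79,"wp":33,"xxn":67},"y":[27,93,92,13]}}
After op 14 (add /q/l 1): {"m":{"hv":9,"o":45,"yb":95},"q":{"ha":[54,79,93],"l":1,"y":[27,93,92,13]}}
After op 15 (add /q/ha/1 48): {"m":{"hv":9,"o":45,"yb":95},"q":{"ha":[54,48,79,93],"l":1,"y":[27,93,92,13]}}
After op 16 (replace /q/l 80): {"m":{"hv":9,"o":45,"yb":95},"q":{"ha":[54,48,79,93],"l":80,"y":[27,93,92,13]}}
After op 17 (remove /m): {"q":{"ha":[54,48,79,93],"l":80,"y":[27,93,92,13]}}
After op 18 (replace /q/y 78): {"q":{"ha":[54,48,79,93],"l":80,"y":78}}
Size at path /q/ha: 4

Answer: 4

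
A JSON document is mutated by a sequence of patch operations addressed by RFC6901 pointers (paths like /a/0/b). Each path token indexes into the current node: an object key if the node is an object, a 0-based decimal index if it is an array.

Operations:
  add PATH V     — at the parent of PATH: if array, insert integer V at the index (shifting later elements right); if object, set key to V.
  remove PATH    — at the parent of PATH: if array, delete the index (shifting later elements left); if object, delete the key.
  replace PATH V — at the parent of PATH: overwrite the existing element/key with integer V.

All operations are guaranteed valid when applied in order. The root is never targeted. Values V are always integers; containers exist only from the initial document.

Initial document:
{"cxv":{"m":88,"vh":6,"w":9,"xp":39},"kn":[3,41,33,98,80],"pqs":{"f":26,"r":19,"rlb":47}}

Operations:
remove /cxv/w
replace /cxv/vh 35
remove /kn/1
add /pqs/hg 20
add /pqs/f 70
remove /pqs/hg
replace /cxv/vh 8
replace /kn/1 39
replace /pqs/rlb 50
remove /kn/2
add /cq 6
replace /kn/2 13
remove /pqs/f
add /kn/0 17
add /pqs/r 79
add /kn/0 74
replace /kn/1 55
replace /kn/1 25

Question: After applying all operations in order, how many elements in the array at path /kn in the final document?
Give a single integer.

After op 1 (remove /cxv/w): {"cxv":{"m":88,"vh":6,"xp":39},"kn":[3,41,33,98,80],"pqs":{"f":26,"r":19,"rlb":47}}
After op 2 (replace /cxv/vh 35): {"cxv":{"m":88,"vh":35,"xp":39},"kn":[3,41,33,98,80],"pqs":{"f":26,"r":19,"rlb":47}}
After op 3 (remove /kn/1): {"cxv":{"m":88,"vh":35,"xp":39},"kn":[3,33,98,80],"pqs":{"f":26,"r":19,"rlb":47}}
After op 4 (add /pqs/hg 20): {"cxv":{"m":88,"vh":35,"xp":39},"kn":[3,33,98,80],"pqs":{"f":26,"hg":20,"r":19,"rlb":47}}
After op 5 (add /pqs/f 70): {"cxv":{"m":88,"vh":35,"xp":39},"kn":[3,33,98,80],"pqs":{"f":70,"hg":20,"r":19,"rlb":47}}
After op 6 (remove /pqs/hg): {"cxv":{"m":88,"vh":35,"xp":39},"kn":[3,33,98,80],"pqs":{"f":70,"r":19,"rlb":47}}
After op 7 (replace /cxv/vh 8): {"cxv":{"m":88,"vh":8,"xp":39},"kn":[3,33,98,80],"pqs":{"f":70,"r":19,"rlb":47}}
After op 8 (replace /kn/1 39): {"cxv":{"m":88,"vh":8,"xp":39},"kn":[3,39,98,80],"pqs":{"f":70,"r":19,"rlb":47}}
After op 9 (replace /pqs/rlb 50): {"cxv":{"m":88,"vh":8,"xp":39},"kn":[3,39,98,80],"pqs":{"f":70,"r":19,"rlb":50}}
After op 10 (remove /kn/2): {"cxv":{"m":88,"vh":8,"xp":39},"kn":[3,39,80],"pqs":{"f":70,"r":19,"rlb":50}}
After op 11 (add /cq 6): {"cq":6,"cxv":{"m":88,"vh":8,"xp":39},"kn":[3,39,80],"pqs":{"f":70,"r":19,"rlb":50}}
After op 12 (replace /kn/2 13): {"cq":6,"cxv":{"m":88,"vh":8,"xp":39},"kn":[3,39,13],"pqs":{"f":70,"r":19,"rlb":50}}
After op 13 (remove /pqs/f): {"cq":6,"cxv":{"m":88,"vh":8,"xp":39},"kn":[3,39,13],"pqs":{"r":19,"rlb":50}}
After op 14 (add /kn/0 17): {"cq":6,"cxv":{"m":88,"vh":8,"xp":39},"kn":[17,3,39,13],"pqs":{"r":19,"rlb":50}}
After op 15 (add /pqs/r 79): {"cq":6,"cxv":{"m":88,"vh":8,"xp":39},"kn":[17,3,39,13],"pqs":{"r":79,"rlb":50}}
After op 16 (add /kn/0 74): {"cq":6,"cxv":{"m":88,"vh":8,"xp":39},"kn":[74,17,3,39,13],"pqs":{"r":79,"rlb":50}}
After op 17 (replace /kn/1 55): {"cq":6,"cxv":{"m":88,"vh":8,"xp":39},"kn":[74,55,3,39,13],"pqs":{"r":79,"rlb":50}}
After op 18 (replace /kn/1 25): {"cq":6,"cxv":{"m":88,"vh":8,"xp":39},"kn":[74,25,3,39,13],"pqs":{"r":79,"rlb":50}}
Size at path /kn: 5

Answer: 5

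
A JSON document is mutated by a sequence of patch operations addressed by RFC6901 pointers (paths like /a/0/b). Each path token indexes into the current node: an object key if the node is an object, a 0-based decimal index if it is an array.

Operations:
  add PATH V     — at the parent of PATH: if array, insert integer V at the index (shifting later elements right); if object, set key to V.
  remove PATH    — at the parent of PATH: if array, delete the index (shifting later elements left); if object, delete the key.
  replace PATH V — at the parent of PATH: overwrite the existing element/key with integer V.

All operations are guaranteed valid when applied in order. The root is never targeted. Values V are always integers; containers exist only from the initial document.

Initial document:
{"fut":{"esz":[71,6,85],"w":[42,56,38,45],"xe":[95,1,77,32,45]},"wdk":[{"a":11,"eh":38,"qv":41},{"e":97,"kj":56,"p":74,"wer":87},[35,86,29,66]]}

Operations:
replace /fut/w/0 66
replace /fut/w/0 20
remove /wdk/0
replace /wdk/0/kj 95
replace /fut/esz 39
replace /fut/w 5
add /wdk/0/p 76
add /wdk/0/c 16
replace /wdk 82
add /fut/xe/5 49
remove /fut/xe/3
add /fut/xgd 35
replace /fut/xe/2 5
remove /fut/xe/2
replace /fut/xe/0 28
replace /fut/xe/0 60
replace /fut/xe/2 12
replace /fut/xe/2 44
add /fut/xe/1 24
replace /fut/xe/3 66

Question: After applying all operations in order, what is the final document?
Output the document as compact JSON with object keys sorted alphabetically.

After op 1 (replace /fut/w/0 66): {"fut":{"esz":[71,6,85],"w":[66,56,38,45],"xe":[95,1,77,32,45]},"wdk":[{"a":11,"eh":38,"qv":41},{"e":97,"kj":56,"p":74,"wer":87},[35,86,29,66]]}
After op 2 (replace /fut/w/0 20): {"fut":{"esz":[71,6,85],"w":[20,56,38,45],"xe":[95,1,77,32,45]},"wdk":[{"a":11,"eh":38,"qv":41},{"e":97,"kj":56,"p":74,"wer":87},[35,86,29,66]]}
After op 3 (remove /wdk/0): {"fut":{"esz":[71,6,85],"w":[20,56,38,45],"xe":[95,1,77,32,45]},"wdk":[{"e":97,"kj":56,"p":74,"wer":87},[35,86,29,66]]}
After op 4 (replace /wdk/0/kj 95): {"fut":{"esz":[71,6,85],"w":[20,56,38,45],"xe":[95,1,77,32,45]},"wdk":[{"e":97,"kj":95,"p":74,"wer":87},[35,86,29,66]]}
After op 5 (replace /fut/esz 39): {"fut":{"esz":39,"w":[20,56,38,45],"xe":[95,1,77,32,45]},"wdk":[{"e":97,"kj":95,"p":74,"wer":87},[35,86,29,66]]}
After op 6 (replace /fut/w 5): {"fut":{"esz":39,"w":5,"xe":[95,1,77,32,45]},"wdk":[{"e":97,"kj":95,"p":74,"wer":87},[35,86,29,66]]}
After op 7 (add /wdk/0/p 76): {"fut":{"esz":39,"w":5,"xe":[95,1,77,32,45]},"wdk":[{"e":97,"kj":95,"p":76,"wer":87},[35,86,29,66]]}
After op 8 (add /wdk/0/c 16): {"fut":{"esz":39,"w":5,"xe":[95,1,77,32,45]},"wdk":[{"c":16,"e":97,"kj":95,"p":76,"wer":87},[35,86,29,66]]}
After op 9 (replace /wdk 82): {"fut":{"esz":39,"w":5,"xe":[95,1,77,32,45]},"wdk":82}
After op 10 (add /fut/xe/5 49): {"fut":{"esz":39,"w":5,"xe":[95,1,77,32,45,49]},"wdk":82}
After op 11 (remove /fut/xe/3): {"fut":{"esz":39,"w":5,"xe":[95,1,77,45,49]},"wdk":82}
After op 12 (add /fut/xgd 35): {"fut":{"esz":39,"w":5,"xe":[95,1,77,45,49],"xgd":35},"wdk":82}
After op 13 (replace /fut/xe/2 5): {"fut":{"esz":39,"w":5,"xe":[95,1,5,45,49],"xgd":35},"wdk":82}
After op 14 (remove /fut/xe/2): {"fut":{"esz":39,"w":5,"xe":[95,1,45,49],"xgd":35},"wdk":82}
After op 15 (replace /fut/xe/0 28): {"fut":{"esz":39,"w":5,"xe":[28,1,45,49],"xgd":35},"wdk":82}
After op 16 (replace /fut/xe/0 60): {"fut":{"esz":39,"w":5,"xe":[60,1,45,49],"xgd":35},"wdk":82}
After op 17 (replace /fut/xe/2 12): {"fut":{"esz":39,"w":5,"xe":[60,1,12,49],"xgd":35},"wdk":82}
After op 18 (replace /fut/xe/2 44): {"fut":{"esz":39,"w":5,"xe":[60,1,44,49],"xgd":35},"wdk":82}
After op 19 (add /fut/xe/1 24): {"fut":{"esz":39,"w":5,"xe":[60,24,1,44,49],"xgd":35},"wdk":82}
After op 20 (replace /fut/xe/3 66): {"fut":{"esz":39,"w":5,"xe":[60,24,1,66,49],"xgd":35},"wdk":82}

Answer: {"fut":{"esz":39,"w":5,"xe":[60,24,1,66,49],"xgd":35},"wdk":82}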